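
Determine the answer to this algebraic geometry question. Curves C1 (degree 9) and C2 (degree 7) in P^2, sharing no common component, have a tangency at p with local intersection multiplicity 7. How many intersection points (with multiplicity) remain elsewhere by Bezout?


By Bezout's theorem, the total intersection number is d1 * d2.
Total = 9 * 7 = 63
Intersection multiplicity at p = 7
Remaining intersections = 63 - 7 = 56

56


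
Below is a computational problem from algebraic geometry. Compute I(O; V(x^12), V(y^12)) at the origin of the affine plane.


The intersection multiplicity of V(x^a) and V(y^b) at the origin is:
I(O; V(x^12), V(y^12)) = dim_k(k[x,y]/(x^12, y^12))
A basis for k[x,y]/(x^12, y^12) is the set of monomials x^i * y^j
where 0 <= i < 12 and 0 <= j < 12.
The number of such monomials is 12 * 12 = 144

144


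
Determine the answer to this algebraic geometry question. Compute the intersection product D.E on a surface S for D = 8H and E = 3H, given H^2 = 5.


Using bilinearity of the intersection pairing on a surface S:
(aH).(bH) = ab * (H.H)
We have H^2 = 5.
D.E = (8H).(3H) = 8*3*5
= 24*5
= 120

120


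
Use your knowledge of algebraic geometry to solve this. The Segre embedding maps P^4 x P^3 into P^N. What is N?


The Segre embedding maps P^m x P^n into P^N via
all products of coordinates from each factor.
N = (m+1)(n+1) - 1
N = (4+1)(3+1) - 1
N = 5*4 - 1
N = 20 - 1 = 19

19


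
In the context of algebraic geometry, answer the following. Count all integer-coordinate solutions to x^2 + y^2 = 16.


Systematically check integer values of x where x^2 <= 16.
For each valid x, check if 16 - x^2 is a perfect square.
x=0: 16 - 0 = 16, sqrt = 4 (valid)
x=4: 16 - 16 = 0, sqrt = 0 (valid)
Total integer solutions found: 4

4


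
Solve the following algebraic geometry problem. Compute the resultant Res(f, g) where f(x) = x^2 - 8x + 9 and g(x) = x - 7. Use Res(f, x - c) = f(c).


For Res(f, x - c), we evaluate f at x = c.
f(7) = 7^2 - 8*7 + 9
= 49 - 56 + 9
= -7 + 9 = 2
Res(f, g) = 2

2


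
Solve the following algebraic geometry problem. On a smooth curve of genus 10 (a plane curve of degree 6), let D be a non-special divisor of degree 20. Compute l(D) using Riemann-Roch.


First, compute the genus of a smooth plane curve of degree 6:
g = (d-1)(d-2)/2 = (6-1)(6-2)/2 = 10
For a non-special divisor D (i.e., h^1(D) = 0), Riemann-Roch gives:
l(D) = deg(D) - g + 1
Since deg(D) = 20 >= 2g - 1 = 19, D is non-special.
l(D) = 20 - 10 + 1 = 11

11


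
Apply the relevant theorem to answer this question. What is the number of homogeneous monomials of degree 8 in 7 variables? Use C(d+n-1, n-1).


The number of degree-8 monomials in 7 variables is C(d+n-1, n-1).
= C(8+7-1, 7-1) = C(14, 6)
= 3003

3003


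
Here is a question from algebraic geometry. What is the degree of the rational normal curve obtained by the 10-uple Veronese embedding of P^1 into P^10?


The rational normal curve in P^10 is the image of P^1 under the 10-uple Veronese.
A general hyperplane in P^10 pulls back to a degree-10 form on P^1, which has 10 zeros,
so the curve meets a general hyperplane in 10 points. Degree = 10.

10


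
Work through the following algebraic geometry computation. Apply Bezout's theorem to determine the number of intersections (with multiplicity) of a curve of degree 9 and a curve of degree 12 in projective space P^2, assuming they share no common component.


Bezout's theorem states the intersection count equals the product of degrees.
Intersection count = 9 * 12 = 108

108


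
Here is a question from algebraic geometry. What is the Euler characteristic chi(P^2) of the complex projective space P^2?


The complex projective space P^2 has one cell in each even real dimension 0, 2, ..., 4.
The cohomology groups are H^{2k}(P^2) = Z for k = 0,...,2, and 0 otherwise.
Euler characteristic = sum of Betti numbers = 1 per even-dimensional cohomology group.
chi(P^2) = 2 + 1 = 3

3


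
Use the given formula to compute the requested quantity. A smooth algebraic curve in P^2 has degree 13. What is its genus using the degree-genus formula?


Using the genus formula for smooth plane curves:
g = (d-1)(d-2)/2
g = (13-1)(13-2)/2
g = 12*11/2
g = 132/2 = 66

66


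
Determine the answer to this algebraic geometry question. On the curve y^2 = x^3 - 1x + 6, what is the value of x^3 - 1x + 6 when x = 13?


Compute x^3 - 1x + 6 at x = 13:
x^3 = 13^3 = 2197
(-1)*x = (-1)*13 = -13
Sum: 2197 - 13 + 6 = 2190

2190


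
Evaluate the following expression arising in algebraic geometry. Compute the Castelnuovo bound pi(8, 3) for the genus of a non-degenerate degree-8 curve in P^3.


Castelnuovo's bound: write d - 1 = m(r-1) + epsilon with 0 <= epsilon < r-1.
d - 1 = 8 - 1 = 7
r - 1 = 3 - 1 = 2
7 = 3*2 + 1, so m = 3, epsilon = 1
pi(d, r) = m(m-1)(r-1)/2 + m*epsilon
= 3*2*2/2 + 3*1
= 12/2 + 3
= 6 + 3 = 9

9


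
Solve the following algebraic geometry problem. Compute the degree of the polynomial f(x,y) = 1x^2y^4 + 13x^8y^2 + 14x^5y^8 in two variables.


Examine each term for its total degree (sum of exponents).
  Term '1x^2y^4' has total degree 2+4 = 6.
  Term '13x^8y^2' has total degree 8+2 = 10.
  Term '14x^5y^8' has total degree 5+8 = 13.
The maximum total degree among all terms is 13.

13


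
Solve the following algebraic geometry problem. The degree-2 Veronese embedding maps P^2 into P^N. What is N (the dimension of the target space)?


The Veronese embedding v_d: P^n -> P^N maps each point to all
degree-d monomials in n+1 homogeneous coordinates.
N = C(n+d, d) - 1
N = C(2+2, 2) - 1
N = C(4, 2) - 1
C(4, 2) = 6
N = 6 - 1 = 5

5


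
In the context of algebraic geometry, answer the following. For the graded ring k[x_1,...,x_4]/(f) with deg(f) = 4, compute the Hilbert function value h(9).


For R = k[x_1,...,x_n]/(f) with f homogeneous of degree e:
The Hilbert series is (1 - t^e)/(1 - t)^n.
So h(d) = C(d+n-1, n-1) - C(d-e+n-1, n-1) for d >= e.
With n=4, e=4, d=9:
C(9+4-1, 4-1) = C(12, 3) = 220
C(9-4+4-1, 4-1) = C(8, 3) = 56
h(9) = 220 - 56 = 164

164


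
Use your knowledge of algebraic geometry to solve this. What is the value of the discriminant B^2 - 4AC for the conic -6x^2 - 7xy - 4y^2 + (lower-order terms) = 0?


The discriminant of a conic Ax^2 + Bxy + Cy^2 + ... = 0 is B^2 - 4AC.
B^2 = (-7)^2 = 49
4AC = 4*(-6)*(-4) = 96
Discriminant = 49 - 96 = -47

-47


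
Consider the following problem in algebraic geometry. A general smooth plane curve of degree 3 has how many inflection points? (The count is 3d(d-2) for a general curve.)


For a general smooth plane curve C of degree d, the inflection points are
the intersection of C with its Hessian curve, which has degree 3(d-2).
By Bezout, the total intersection number is d * 3(d-2) = 3 * 3 = 9.
For a general curve every flex is ordinary, so each contributes
multiplicity 1 to C·Hess(C), and the number of distinct inflection
points is 3d(d-2).
Inflection points = 3*3*(3-2) = 3*3*1 = 9

9


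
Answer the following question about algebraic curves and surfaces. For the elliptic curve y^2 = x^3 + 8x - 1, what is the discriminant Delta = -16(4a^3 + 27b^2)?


Compute each component:
4a^3 = 4*8^3 = 4*512 = 2048
27b^2 = 27*(-1)^2 = 27*1 = 27
4a^3 + 27b^2 = 2048 + 27 = 2075
Delta = -16*2075 = -33200

-33200


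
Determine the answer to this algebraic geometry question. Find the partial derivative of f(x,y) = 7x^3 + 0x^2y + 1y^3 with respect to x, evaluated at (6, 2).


df/dx = 3*7*x^2 + 2*0*x^1*y
At (6,2): 3*7*6^2 + 2*0*6^1*2
= 756 + 0
= 756

756


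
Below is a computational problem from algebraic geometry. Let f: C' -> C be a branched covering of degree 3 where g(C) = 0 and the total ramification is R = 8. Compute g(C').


Riemann-Hurwitz formula: 2g' - 2 = d(2g - 2) + R
Given: d = 3, g = 0, R = 8
2g' - 2 = 3*(2*0 - 2) + 8
2g' - 2 = 3*(-2) + 8
2g' - 2 = -6 + 8 = 2
2g' = 4
g' = 2

2


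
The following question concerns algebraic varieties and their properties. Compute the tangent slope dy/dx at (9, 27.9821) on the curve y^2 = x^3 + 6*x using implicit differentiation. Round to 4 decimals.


Using implicit differentiation of y^2 = x^3 + 6*x:
2y * dy/dx = 3x^2 + 6
dy/dx = (3x^2 + 6)/(2y)
Numerator: 3*9^2 + 6 = 249
Denominator: 2*27.9821 = 55.9642
dy/dx = 249/55.9642 = 4.4493

4.4493


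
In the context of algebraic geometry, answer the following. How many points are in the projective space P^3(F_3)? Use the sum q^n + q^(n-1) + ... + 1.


P^3(F_3) has (q^(n+1) - 1)/(q - 1) points.
= 3^3 + 3^2 + 3^1 + 3^0
= 27 + 9 + 3 + 1
= 40

40


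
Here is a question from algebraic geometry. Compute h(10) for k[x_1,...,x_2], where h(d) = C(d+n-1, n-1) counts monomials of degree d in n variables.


The Hilbert function for the polynomial ring in 2 variables is:
h(d) = C(d+n-1, n-1)
h(10) = C(10+2-1, 2-1) = C(11, 1)
= 11! / (1! * 10!)
= 11

11


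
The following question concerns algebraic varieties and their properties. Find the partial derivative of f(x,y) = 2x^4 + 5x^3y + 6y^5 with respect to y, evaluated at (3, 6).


df/dy = 5*x^3 + 5*6*y^4
At (3,6): 5*3^3 + 5*6*6^4
= 135 + 38880
= 39015

39015


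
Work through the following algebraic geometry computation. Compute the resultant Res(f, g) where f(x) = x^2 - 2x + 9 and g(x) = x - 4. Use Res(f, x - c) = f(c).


For Res(f, x - c), we evaluate f at x = c.
f(4) = 4^2 - 2*4 + 9
= 16 - 8 + 9
= 8 + 9 = 17
Res(f, g) = 17

17


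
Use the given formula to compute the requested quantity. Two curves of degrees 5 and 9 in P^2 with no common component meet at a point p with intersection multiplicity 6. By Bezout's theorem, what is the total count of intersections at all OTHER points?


By Bezout's theorem, the total intersection number is d1 * d2.
Total = 5 * 9 = 45
Intersection multiplicity at p = 6
Remaining intersections = 45 - 6 = 39

39


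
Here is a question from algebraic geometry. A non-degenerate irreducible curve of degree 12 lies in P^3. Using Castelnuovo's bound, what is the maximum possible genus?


Castelnuovo's bound: write d - 1 = m(r-1) + epsilon with 0 <= epsilon < r-1.
d - 1 = 12 - 1 = 11
r - 1 = 3 - 1 = 2
11 = 5*2 + 1, so m = 5, epsilon = 1
pi(d, r) = m(m-1)(r-1)/2 + m*epsilon
= 5*4*2/2 + 5*1
= 40/2 + 5
= 20 + 5 = 25

25


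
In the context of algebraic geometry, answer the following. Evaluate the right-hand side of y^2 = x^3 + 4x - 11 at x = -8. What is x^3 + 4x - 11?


Compute x^3 + 4x - 11 at x = -8:
x^3 = (-8)^3 = -512
4*x = 4*(-8) = -32
Sum: -512 - 32 - 11 = -555

-555


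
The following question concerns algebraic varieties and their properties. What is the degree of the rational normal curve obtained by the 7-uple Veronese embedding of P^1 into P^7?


The rational normal curve in P^7 is the image of P^1 under the 7-uple Veronese.
A general hyperplane in P^7 pulls back to a degree-7 form on P^1, which has 7 zeros,
so the curve meets a general hyperplane in 7 points. Degree = 7.

7


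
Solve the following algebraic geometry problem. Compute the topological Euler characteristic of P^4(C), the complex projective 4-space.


The complex projective space P^4 has one cell in each even real dimension 0, 2, ..., 8.
The cohomology groups are H^{2k}(P^4) = Z for k = 0,...,4, and 0 otherwise.
Euler characteristic = sum of Betti numbers = 1 per even-dimensional cohomology group.
chi(P^4) = 4 + 1 = 5

5


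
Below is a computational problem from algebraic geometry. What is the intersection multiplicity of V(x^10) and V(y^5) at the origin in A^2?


The intersection multiplicity of V(x^a) and V(y^b) at the origin is:
I(O; V(x^10), V(y^5)) = dim_k(k[x,y]/(x^10, y^5))
A basis for k[x,y]/(x^10, y^5) is the set of monomials x^i * y^j
where 0 <= i < 10 and 0 <= j < 5.
The number of such monomials is 10 * 5 = 50

50


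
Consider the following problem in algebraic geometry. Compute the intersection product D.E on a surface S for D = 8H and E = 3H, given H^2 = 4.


Using bilinearity of the intersection pairing on a surface S:
(aH).(bH) = ab * (H.H)
We have H^2 = 4.
D.E = (8H).(3H) = 8*3*4
= 24*4
= 96

96


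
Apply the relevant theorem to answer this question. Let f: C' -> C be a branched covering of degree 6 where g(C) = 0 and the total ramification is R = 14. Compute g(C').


Riemann-Hurwitz formula: 2g' - 2 = d(2g - 2) + R
Given: d = 6, g = 0, R = 14
2g' - 2 = 6*(2*0 - 2) + 14
2g' - 2 = 6*(-2) + 14
2g' - 2 = -12 + 14 = 2
2g' = 4
g' = 2

2


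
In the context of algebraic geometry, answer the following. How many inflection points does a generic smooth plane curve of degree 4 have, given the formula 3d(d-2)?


For a general smooth plane curve C of degree d, the inflection points are
the intersection of C with its Hessian curve, which has degree 3(d-2).
By Bezout, the total intersection number is d * 3(d-2) = 4 * 6 = 24.
For a general curve every flex is ordinary, so each contributes
multiplicity 1 to C·Hess(C), and the number of distinct inflection
points is 3d(d-2).
Inflection points = 3*4*(4-2) = 3*4*2 = 24

24


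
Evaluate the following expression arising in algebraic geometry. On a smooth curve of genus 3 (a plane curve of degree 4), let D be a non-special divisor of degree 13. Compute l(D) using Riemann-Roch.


First, compute the genus of a smooth plane curve of degree 4:
g = (d-1)(d-2)/2 = (4-1)(4-2)/2 = 3
For a non-special divisor D (i.e., h^1(D) = 0), Riemann-Roch gives:
l(D) = deg(D) - g + 1
Since deg(D) = 13 >= 2g - 1 = 5, D is non-special.
l(D) = 13 - 3 + 1 = 11

11


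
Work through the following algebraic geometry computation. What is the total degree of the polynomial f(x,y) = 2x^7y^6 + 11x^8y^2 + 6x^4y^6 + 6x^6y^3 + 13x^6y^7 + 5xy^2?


Examine each term for its total degree (sum of exponents).
  Term '2x^7y^6' has total degree 7+6 = 13.
  Term '11x^8y^2' has total degree 8+2 = 10.
  Term '6x^4y^6' has total degree 4+6 = 10.
  Term '6x^6y^3' has total degree 6+3 = 9.
  Term '13x^6y^7' has total degree 6+7 = 13.
  Term '5xy^2' has total degree 1+2 = 3.
The maximum total degree among all terms is 13.

13


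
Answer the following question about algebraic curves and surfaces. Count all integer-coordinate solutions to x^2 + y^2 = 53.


Systematically check integer values of x where x^2 <= 53.
For each valid x, check if 53 - x^2 is a perfect square.
x=2: 53 - 4 = 49, sqrt = 7 (valid)
x=7: 53 - 49 = 4, sqrt = 2 (valid)
Total integer solutions found: 8

8


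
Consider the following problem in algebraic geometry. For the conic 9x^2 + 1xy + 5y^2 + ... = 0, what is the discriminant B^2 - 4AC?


The discriminant of a conic Ax^2 + Bxy + Cy^2 + ... = 0 is B^2 - 4AC.
B^2 = 1^2 = 1
4AC = 4*9*5 = 180
Discriminant = 1 - 180 = -179

-179


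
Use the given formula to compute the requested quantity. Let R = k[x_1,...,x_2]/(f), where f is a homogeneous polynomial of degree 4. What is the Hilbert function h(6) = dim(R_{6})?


For R = k[x_1,...,x_n]/(f) with f homogeneous of degree e:
The Hilbert series is (1 - t^e)/(1 - t)^n.
So h(d) = C(d+n-1, n-1) - C(d-e+n-1, n-1) for d >= e.
With n=2, e=4, d=6:
C(6+2-1, 2-1) = C(7, 1) = 7
C(6-4+2-1, 2-1) = C(3, 1) = 3
h(6) = 7 - 3 = 4

4


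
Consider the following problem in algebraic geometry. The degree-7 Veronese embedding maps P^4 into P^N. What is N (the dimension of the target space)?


The Veronese embedding v_d: P^n -> P^N maps each point to all
degree-d monomials in n+1 homogeneous coordinates.
N = C(n+d, d) - 1
N = C(4+7, 7) - 1
N = C(11, 7) - 1
C(11, 7) = 330
N = 330 - 1 = 329

329


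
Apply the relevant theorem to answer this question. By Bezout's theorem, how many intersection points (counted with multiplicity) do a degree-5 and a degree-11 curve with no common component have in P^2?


Bezout's theorem states the intersection count equals the product of degrees.
Intersection count = 5 * 11 = 55

55


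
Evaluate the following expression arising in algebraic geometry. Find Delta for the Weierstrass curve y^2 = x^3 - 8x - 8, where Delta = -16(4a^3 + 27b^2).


Compute each component:
4a^3 = 4*(-8)^3 = 4*(-512) = -2048
27b^2 = 27*(-8)^2 = 27*64 = 1728
4a^3 + 27b^2 = -2048 + 1728 = -320
Delta = -16*(-320) = 5120

5120


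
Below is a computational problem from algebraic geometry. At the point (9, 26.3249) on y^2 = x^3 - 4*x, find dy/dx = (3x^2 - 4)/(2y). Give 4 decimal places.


Using implicit differentiation of y^2 = x^3 - 4*x:
2y * dy/dx = 3x^2 - 4
dy/dx = (3x^2 - 4)/(2y)
Numerator: 3*9^2 - 4 = 239
Denominator: 2*26.3249 = 52.6498
dy/dx = 239/52.6498 = 4.5394

4.5394


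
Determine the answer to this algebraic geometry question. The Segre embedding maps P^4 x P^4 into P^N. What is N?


The Segre embedding maps P^m x P^n into P^N via
all products of coordinates from each factor.
N = (m+1)(n+1) - 1
N = (4+1)(4+1) - 1
N = 5*5 - 1
N = 25 - 1 = 24

24


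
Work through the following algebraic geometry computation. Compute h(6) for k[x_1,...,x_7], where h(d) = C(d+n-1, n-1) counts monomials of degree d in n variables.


The Hilbert function for the polynomial ring in 7 variables is:
h(d) = C(d+n-1, n-1)
h(6) = C(6+7-1, 7-1) = C(12, 6)
= 12! / (6! * 6!)
= 924

924


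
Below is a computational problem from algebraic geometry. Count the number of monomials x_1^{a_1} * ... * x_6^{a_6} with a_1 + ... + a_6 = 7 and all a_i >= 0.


The number of degree-7 monomials in 6 variables is C(d+n-1, n-1).
= C(7+6-1, 6-1) = C(12, 5)
= 792

792


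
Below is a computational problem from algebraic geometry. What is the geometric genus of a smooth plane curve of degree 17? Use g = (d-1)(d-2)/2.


Using the genus formula for smooth plane curves:
g = (d-1)(d-2)/2
g = (17-1)(17-2)/2
g = 16*15/2
g = 240/2 = 120

120


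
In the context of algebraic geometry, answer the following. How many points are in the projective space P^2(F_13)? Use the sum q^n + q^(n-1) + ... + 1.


P^2(F_13) has (q^(n+1) - 1)/(q - 1) points.
= 13^2 + 13^1 + 13^0
= 169 + 13 + 1
= 183

183


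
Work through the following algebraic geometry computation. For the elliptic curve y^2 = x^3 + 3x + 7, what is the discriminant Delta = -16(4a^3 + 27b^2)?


Compute each component:
4a^3 = 4*3^3 = 4*27 = 108
27b^2 = 27*7^2 = 27*49 = 1323
4a^3 + 27b^2 = 108 + 1323 = 1431
Delta = -16*1431 = -22896

-22896


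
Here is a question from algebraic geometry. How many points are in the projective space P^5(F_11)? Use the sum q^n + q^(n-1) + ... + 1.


P^5(F_11) has (q^(n+1) - 1)/(q - 1) points.
= 11^5 + 11^4 + 11^3 + 11^2 + 11^1 + 11^0
= 161051 + 14641 + 1331 + 121 + 11 + 1
= 177156

177156


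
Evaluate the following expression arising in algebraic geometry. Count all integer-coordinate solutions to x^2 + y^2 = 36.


Systematically check integer values of x where x^2 <= 36.
For each valid x, check if 36 - x^2 is a perfect square.
x=0: 36 - 0 = 36, sqrt = 6 (valid)
x=6: 36 - 36 = 0, sqrt = 0 (valid)
Total integer solutions found: 4

4


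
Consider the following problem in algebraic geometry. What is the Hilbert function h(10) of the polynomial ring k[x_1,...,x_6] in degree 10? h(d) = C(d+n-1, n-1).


The Hilbert function for the polynomial ring in 6 variables is:
h(d) = C(d+n-1, n-1)
h(10) = C(10+6-1, 6-1) = C(15, 5)
= 15! / (5! * 10!)
= 3003

3003


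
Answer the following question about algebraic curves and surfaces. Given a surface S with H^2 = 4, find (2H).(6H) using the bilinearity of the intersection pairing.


Using bilinearity of the intersection pairing on a surface S:
(aH).(bH) = ab * (H.H)
We have H^2 = 4.
D.E = (2H).(6H) = 2*6*4
= 12*4
= 48

48


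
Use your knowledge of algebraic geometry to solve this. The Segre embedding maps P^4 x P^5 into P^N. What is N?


The Segre embedding maps P^m x P^n into P^N via
all products of coordinates from each factor.
N = (m+1)(n+1) - 1
N = (4+1)(5+1) - 1
N = 5*6 - 1
N = 30 - 1 = 29

29


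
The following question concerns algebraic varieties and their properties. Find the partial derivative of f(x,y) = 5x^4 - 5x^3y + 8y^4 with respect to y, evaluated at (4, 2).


df/dy = (-5)*x^3 + 4*8*y^3
At (4,2): (-5)*4^3 + 4*8*2^3
= -320 + 256
= -64

-64


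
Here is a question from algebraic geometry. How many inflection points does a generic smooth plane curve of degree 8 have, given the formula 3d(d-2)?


For a general smooth plane curve C of degree d, the inflection points are
the intersection of C with its Hessian curve, which has degree 3(d-2).
By Bezout, the total intersection number is d * 3(d-2) = 8 * 18 = 144.
For a general curve every flex is ordinary, so each contributes
multiplicity 1 to C·Hess(C), and the number of distinct inflection
points is 3d(d-2).
Inflection points = 3*8*(8-2) = 3*8*6 = 144

144


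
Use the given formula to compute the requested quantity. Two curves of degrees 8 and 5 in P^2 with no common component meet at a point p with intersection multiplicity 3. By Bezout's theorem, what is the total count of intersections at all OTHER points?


By Bezout's theorem, the total intersection number is d1 * d2.
Total = 8 * 5 = 40
Intersection multiplicity at p = 3
Remaining intersections = 40 - 3 = 37

37


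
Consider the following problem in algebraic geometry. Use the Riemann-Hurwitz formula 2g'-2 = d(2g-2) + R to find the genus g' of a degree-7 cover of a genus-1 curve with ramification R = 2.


Riemann-Hurwitz formula: 2g' - 2 = d(2g - 2) + R
Given: d = 7, g = 1, R = 2
2g' - 2 = 7*(2*1 - 2) + 2
2g' - 2 = 7*0 + 2
2g' - 2 = 0 + 2 = 2
2g' = 4
g' = 2

2


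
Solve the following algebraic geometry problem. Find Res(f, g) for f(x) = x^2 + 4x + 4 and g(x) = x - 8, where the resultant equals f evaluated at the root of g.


For Res(f, x - c), we evaluate f at x = c.
f(8) = 8^2 + 4*8 + 4
= 64 + 32 + 4
= 96 + 4 = 100
Res(f, g) = 100

100


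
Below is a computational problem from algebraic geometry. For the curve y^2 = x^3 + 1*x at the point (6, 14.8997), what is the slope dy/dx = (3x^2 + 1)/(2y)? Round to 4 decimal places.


Using implicit differentiation of y^2 = x^3 + 1*x:
2y * dy/dx = 3x^2 + 1
dy/dx = (3x^2 + 1)/(2y)
Numerator: 3*6^2 + 1 = 109
Denominator: 2*14.8997 = 29.7994
dy/dx = 109/29.7994 = 3.6578

3.6578


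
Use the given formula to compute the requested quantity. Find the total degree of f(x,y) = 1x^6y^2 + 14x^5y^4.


Examine each term for its total degree (sum of exponents).
  Term '1x^6y^2' has total degree 6+2 = 8.
  Term '14x^5y^4' has total degree 5+4 = 9.
The maximum total degree among all terms is 9.

9


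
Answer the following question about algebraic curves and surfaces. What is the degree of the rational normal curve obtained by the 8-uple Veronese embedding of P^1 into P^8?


The rational normal curve in P^8 is the image of P^1 under the 8-uple Veronese.
A general hyperplane in P^8 pulls back to a degree-8 form on P^1, which has 8 zeros,
so the curve meets a general hyperplane in 8 points. Degree = 8.

8


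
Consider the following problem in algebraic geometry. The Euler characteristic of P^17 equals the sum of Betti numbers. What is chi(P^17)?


The complex projective space P^17 has one cell in each even real dimension 0, 2, ..., 34.
The cohomology groups are H^{2k}(P^17) = Z for k = 0,...,17, and 0 otherwise.
Euler characteristic = sum of Betti numbers = 1 per even-dimensional cohomology group.
chi(P^17) = 17 + 1 = 18

18


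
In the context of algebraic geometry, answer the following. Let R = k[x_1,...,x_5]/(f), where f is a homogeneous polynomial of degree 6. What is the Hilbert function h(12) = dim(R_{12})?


For R = k[x_1,...,x_n]/(f) with f homogeneous of degree e:
The Hilbert series is (1 - t^e)/(1 - t)^n.
So h(d) = C(d+n-1, n-1) - C(d-e+n-1, n-1) for d >= e.
With n=5, e=6, d=12:
C(12+5-1, 5-1) = C(16, 4) = 1820
C(12-6+5-1, 5-1) = C(10, 4) = 210
h(12) = 1820 - 210 = 1610

1610


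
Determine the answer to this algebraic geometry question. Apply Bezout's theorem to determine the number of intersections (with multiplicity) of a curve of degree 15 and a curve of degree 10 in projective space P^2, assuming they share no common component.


Bezout's theorem states the intersection count equals the product of degrees.
Intersection count = 15 * 10 = 150

150


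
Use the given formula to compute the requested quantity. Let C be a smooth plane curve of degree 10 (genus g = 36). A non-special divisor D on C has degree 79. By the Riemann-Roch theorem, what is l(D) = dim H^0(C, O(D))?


First, compute the genus of a smooth plane curve of degree 10:
g = (d-1)(d-2)/2 = (10-1)(10-2)/2 = 36
For a non-special divisor D (i.e., h^1(D) = 0), Riemann-Roch gives:
l(D) = deg(D) - g + 1
Since deg(D) = 79 >= 2g - 1 = 71, D is non-special.
l(D) = 79 - 36 + 1 = 44

44


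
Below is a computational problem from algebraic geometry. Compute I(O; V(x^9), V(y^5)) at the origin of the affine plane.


The intersection multiplicity of V(x^a) and V(y^b) at the origin is:
I(O; V(x^9), V(y^5)) = dim_k(k[x,y]/(x^9, y^5))
A basis for k[x,y]/(x^9, y^5) is the set of monomials x^i * y^j
where 0 <= i < 9 and 0 <= j < 5.
The number of such monomials is 9 * 5 = 45

45


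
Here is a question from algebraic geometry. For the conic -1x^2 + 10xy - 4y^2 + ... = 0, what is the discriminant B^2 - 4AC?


The discriminant of a conic Ax^2 + Bxy + Cy^2 + ... = 0 is B^2 - 4AC.
B^2 = 10^2 = 100
4AC = 4*(-1)*(-4) = 16
Discriminant = 100 - 16 = 84

84


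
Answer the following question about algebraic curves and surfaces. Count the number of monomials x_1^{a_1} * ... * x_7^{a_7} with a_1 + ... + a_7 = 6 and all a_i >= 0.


The number of degree-6 monomials in 7 variables is C(d+n-1, n-1).
= C(6+7-1, 7-1) = C(12, 6)
= 924

924


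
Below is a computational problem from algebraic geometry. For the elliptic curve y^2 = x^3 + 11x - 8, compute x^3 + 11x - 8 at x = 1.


Compute x^3 + 11x - 8 at x = 1:
x^3 = 1^3 = 1
11*x = 11*1 = 11
Sum: 1 + 11 - 8 = 4

4


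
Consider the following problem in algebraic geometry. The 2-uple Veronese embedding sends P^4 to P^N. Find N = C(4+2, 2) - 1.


The Veronese embedding v_d: P^n -> P^N maps each point to all
degree-d monomials in n+1 homogeneous coordinates.
N = C(n+d, d) - 1
N = C(4+2, 2) - 1
N = C(6, 2) - 1
C(6, 2) = 15
N = 15 - 1 = 14

14


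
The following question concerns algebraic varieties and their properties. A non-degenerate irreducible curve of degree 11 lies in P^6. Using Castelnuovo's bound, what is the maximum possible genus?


Castelnuovo's bound: write d - 1 = m(r-1) + epsilon with 0 <= epsilon < r-1.
d - 1 = 11 - 1 = 10
r - 1 = 6 - 1 = 5
10 = 2*5 + 0, so m = 2, epsilon = 0
pi(d, r) = m(m-1)(r-1)/2 + m*epsilon
= 2*1*5/2 + 2*0
= 10/2 + 0
= 5 + 0 = 5

5


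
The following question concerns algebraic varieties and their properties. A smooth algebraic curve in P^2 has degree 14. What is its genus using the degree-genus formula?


Using the genus formula for smooth plane curves:
g = (d-1)(d-2)/2
g = (14-1)(14-2)/2
g = 13*12/2
g = 156/2 = 78

78


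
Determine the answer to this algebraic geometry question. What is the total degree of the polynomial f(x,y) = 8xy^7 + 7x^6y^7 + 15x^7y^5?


Examine each term for its total degree (sum of exponents).
  Term '8xy^7' has total degree 1+7 = 8.
  Term '7x^6y^7' has total degree 6+7 = 13.
  Term '15x^7y^5' has total degree 7+5 = 12.
The maximum total degree among all terms is 13.

13


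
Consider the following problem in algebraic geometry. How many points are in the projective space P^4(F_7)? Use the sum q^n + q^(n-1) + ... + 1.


P^4(F_7) has (q^(n+1) - 1)/(q - 1) points.
= 7^4 + 7^3 + 7^2 + 7^1 + 7^0
= 2401 + 343 + 49 + 7 + 1
= 2801

2801


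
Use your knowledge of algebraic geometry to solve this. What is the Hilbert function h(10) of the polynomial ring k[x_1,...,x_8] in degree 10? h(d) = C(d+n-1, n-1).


The Hilbert function for the polynomial ring in 8 variables is:
h(d) = C(d+n-1, n-1)
h(10) = C(10+8-1, 8-1) = C(17, 7)
= 17! / (7! * 10!)
= 19448

19448


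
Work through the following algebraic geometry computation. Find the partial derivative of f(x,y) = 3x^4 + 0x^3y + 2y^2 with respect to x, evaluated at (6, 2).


df/dx = 4*3*x^3 + 3*0*x^2*y
At (6,2): 4*3*6^3 + 3*0*6^2*2
= 2592 + 0
= 2592

2592


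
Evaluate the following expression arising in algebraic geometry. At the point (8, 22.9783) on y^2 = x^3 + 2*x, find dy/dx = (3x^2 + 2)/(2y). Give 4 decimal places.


Using implicit differentiation of y^2 = x^3 + 2*x:
2y * dy/dx = 3x^2 + 2
dy/dx = (3x^2 + 2)/(2y)
Numerator: 3*8^2 + 2 = 194
Denominator: 2*22.9783 = 45.9566
dy/dx = 194/45.9566 = 4.2214

4.2214


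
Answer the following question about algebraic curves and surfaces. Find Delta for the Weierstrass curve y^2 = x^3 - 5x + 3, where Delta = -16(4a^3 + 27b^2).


Compute each component:
4a^3 = 4*(-5)^3 = 4*(-125) = -500
27b^2 = 27*3^2 = 27*9 = 243
4a^3 + 27b^2 = -500 + 243 = -257
Delta = -16*(-257) = 4112

4112


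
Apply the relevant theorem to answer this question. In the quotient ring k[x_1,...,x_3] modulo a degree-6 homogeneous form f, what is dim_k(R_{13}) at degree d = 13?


For R = k[x_1,...,x_n]/(f) with f homogeneous of degree e:
The Hilbert series is (1 - t^e)/(1 - t)^n.
So h(d) = C(d+n-1, n-1) - C(d-e+n-1, n-1) for d >= e.
With n=3, e=6, d=13:
C(13+3-1, 3-1) = C(15, 2) = 105
C(13-6+3-1, 3-1) = C(9, 2) = 36
h(13) = 105 - 36 = 69

69


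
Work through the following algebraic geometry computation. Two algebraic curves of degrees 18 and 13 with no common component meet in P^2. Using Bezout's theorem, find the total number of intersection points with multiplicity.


Bezout's theorem states the intersection count equals the product of degrees.
Intersection count = 18 * 13 = 234

234


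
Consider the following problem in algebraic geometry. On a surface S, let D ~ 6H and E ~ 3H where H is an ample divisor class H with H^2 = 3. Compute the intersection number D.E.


Using bilinearity of the intersection pairing on a surface S:
(aH).(bH) = ab * (H.H)
We have H^2 = 3.
D.E = (6H).(3H) = 6*3*3
= 18*3
= 54

54


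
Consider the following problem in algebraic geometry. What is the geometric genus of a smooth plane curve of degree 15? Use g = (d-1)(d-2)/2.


Using the genus formula for smooth plane curves:
g = (d-1)(d-2)/2
g = (15-1)(15-2)/2
g = 14*13/2
g = 182/2 = 91

91


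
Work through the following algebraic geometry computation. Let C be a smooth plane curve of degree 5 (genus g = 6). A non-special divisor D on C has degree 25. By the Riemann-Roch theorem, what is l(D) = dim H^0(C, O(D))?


First, compute the genus of a smooth plane curve of degree 5:
g = (d-1)(d-2)/2 = (5-1)(5-2)/2 = 6
For a non-special divisor D (i.e., h^1(D) = 0), Riemann-Roch gives:
l(D) = deg(D) - g + 1
Since deg(D) = 25 >= 2g - 1 = 11, D is non-special.
l(D) = 25 - 6 + 1 = 20

20


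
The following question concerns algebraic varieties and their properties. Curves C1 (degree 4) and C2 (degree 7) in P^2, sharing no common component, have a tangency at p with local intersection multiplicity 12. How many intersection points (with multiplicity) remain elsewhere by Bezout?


By Bezout's theorem, the total intersection number is d1 * d2.
Total = 4 * 7 = 28
Intersection multiplicity at p = 12
Remaining intersections = 28 - 12 = 16

16


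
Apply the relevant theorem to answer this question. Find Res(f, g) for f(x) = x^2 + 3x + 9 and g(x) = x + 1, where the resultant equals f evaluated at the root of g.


For Res(f, x - c), we evaluate f at x = c.
f(-1) = (-1)^2 + 3*(-1) + 9
= 1 - 3 + 9
= -2 + 9 = 7
Res(f, g) = 7

7


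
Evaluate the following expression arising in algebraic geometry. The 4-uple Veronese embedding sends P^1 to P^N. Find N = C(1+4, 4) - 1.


The Veronese embedding v_d: P^n -> P^N maps each point to all
degree-d monomials in n+1 homogeneous coordinates.
N = C(n+d, d) - 1
N = C(1+4, 4) - 1
N = C(5, 4) - 1
C(5, 4) = 5
N = 5 - 1 = 4

4


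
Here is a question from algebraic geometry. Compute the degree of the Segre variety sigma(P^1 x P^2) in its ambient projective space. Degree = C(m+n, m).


The degree of the Segre variety P^1 x P^2 is C(m+n, m).
= C(3, 1)
= 3

3


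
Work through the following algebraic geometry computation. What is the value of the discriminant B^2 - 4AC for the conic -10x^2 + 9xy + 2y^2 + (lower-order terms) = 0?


The discriminant of a conic Ax^2 + Bxy + Cy^2 + ... = 0 is B^2 - 4AC.
B^2 = 9^2 = 81
4AC = 4*(-10)*2 = -80
Discriminant = 81 + 80 = 161

161


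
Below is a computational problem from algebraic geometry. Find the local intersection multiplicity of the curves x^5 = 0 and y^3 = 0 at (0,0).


The intersection multiplicity of V(x^a) and V(y^b) at the origin is:
I(O; V(x^5), V(y^3)) = dim_k(k[x,y]/(x^5, y^3))
A basis for k[x,y]/(x^5, y^3) is the set of monomials x^i * y^j
where 0 <= i < 5 and 0 <= j < 3.
The number of such monomials is 5 * 3 = 15

15


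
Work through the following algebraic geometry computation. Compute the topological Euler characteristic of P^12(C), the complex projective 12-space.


The complex projective space P^12 has one cell in each even real dimension 0, 2, ..., 24.
The cohomology groups are H^{2k}(P^12) = Z for k = 0,...,12, and 0 otherwise.
Euler characteristic = sum of Betti numbers = 1 per even-dimensional cohomology group.
chi(P^12) = 12 + 1 = 13

13


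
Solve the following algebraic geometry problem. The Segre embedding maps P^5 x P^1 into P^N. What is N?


The Segre embedding maps P^m x P^n into P^N via
all products of coordinates from each factor.
N = (m+1)(n+1) - 1
N = (5+1)(1+1) - 1
N = 6*2 - 1
N = 12 - 1 = 11

11


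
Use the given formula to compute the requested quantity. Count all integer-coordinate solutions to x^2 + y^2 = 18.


Systematically check integer values of x where x^2 <= 18.
For each valid x, check if 18 - x^2 is a perfect square.
x=3: 18 - 9 = 9, sqrt = 3 (valid)
Total integer solutions found: 4

4


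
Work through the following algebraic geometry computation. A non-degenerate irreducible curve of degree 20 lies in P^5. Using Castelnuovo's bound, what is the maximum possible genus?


Castelnuovo's bound: write d - 1 = m(r-1) + epsilon with 0 <= epsilon < r-1.
d - 1 = 20 - 1 = 19
r - 1 = 5 - 1 = 4
19 = 4*4 + 3, so m = 4, epsilon = 3
pi(d, r) = m(m-1)(r-1)/2 + m*epsilon
= 4*3*4/2 + 4*3
= 48/2 + 12
= 24 + 12 = 36

36


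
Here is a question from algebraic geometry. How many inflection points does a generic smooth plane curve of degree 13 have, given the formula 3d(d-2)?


For a general smooth plane curve C of degree d, the inflection points are
the intersection of C with its Hessian curve, which has degree 3(d-2).
By Bezout, the total intersection number is d * 3(d-2) = 13 * 33 = 429.
For a general curve every flex is ordinary, so each contributes
multiplicity 1 to C·Hess(C), and the number of distinct inflection
points is 3d(d-2).
Inflection points = 3*13*(13-2) = 3*13*11 = 429

429


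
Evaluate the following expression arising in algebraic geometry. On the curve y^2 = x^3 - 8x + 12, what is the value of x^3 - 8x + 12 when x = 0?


Compute x^3 - 8x + 12 at x = 0:
x^3 = 0^3 = 0
(-8)*x = (-8)*0 = 0
Sum: 0 + 0 + 12 = 12

12


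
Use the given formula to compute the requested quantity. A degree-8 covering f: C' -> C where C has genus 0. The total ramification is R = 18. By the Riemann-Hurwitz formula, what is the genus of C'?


Riemann-Hurwitz formula: 2g' - 2 = d(2g - 2) + R
Given: d = 8, g = 0, R = 18
2g' - 2 = 8*(2*0 - 2) + 18
2g' - 2 = 8*(-2) + 18
2g' - 2 = -16 + 18 = 2
2g' = 4
g' = 2

2


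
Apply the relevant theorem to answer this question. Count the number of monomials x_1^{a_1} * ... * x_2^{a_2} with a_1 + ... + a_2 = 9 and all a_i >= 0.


The number of degree-9 monomials in 2 variables is C(d+n-1, n-1).
= C(9+2-1, 2-1) = C(10, 1)
= 10

10


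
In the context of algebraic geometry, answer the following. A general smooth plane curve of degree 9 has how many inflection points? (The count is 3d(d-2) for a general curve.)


For a general smooth plane curve C of degree d, the inflection points are
the intersection of C with its Hessian curve, which has degree 3(d-2).
By Bezout, the total intersection number is d * 3(d-2) = 9 * 21 = 189.
For a general curve every flex is ordinary, so each contributes
multiplicity 1 to C·Hess(C), and the number of distinct inflection
points is 3d(d-2).
Inflection points = 3*9*(9-2) = 3*9*7 = 189

189


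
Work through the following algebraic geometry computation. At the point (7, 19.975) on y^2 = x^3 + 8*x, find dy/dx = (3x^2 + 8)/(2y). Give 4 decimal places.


Using implicit differentiation of y^2 = x^3 + 8*x:
2y * dy/dx = 3x^2 + 8
dy/dx = (3x^2 + 8)/(2y)
Numerator: 3*7^2 + 8 = 155
Denominator: 2*19.975 = 39.95
dy/dx = 155/39.95 = 3.8798

3.8798


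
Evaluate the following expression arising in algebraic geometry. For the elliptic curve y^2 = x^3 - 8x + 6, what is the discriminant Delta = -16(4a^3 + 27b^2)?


Compute each component:
4a^3 = 4*(-8)^3 = 4*(-512) = -2048
27b^2 = 27*6^2 = 27*36 = 972
4a^3 + 27b^2 = -2048 + 972 = -1076
Delta = -16*(-1076) = 17216

17216


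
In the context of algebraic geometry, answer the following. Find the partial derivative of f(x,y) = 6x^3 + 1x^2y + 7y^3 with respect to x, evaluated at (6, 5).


df/dx = 3*6*x^2 + 2*1*x^1*y
At (6,5): 3*6*6^2 + 2*1*6^1*5
= 648 + 60
= 708

708


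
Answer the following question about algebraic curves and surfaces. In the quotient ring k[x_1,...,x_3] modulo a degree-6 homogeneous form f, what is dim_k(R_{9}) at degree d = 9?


For R = k[x_1,...,x_n]/(f) with f homogeneous of degree e:
The Hilbert series is (1 - t^e)/(1 - t)^n.
So h(d) = C(d+n-1, n-1) - C(d-e+n-1, n-1) for d >= e.
With n=3, e=6, d=9:
C(9+3-1, 3-1) = C(11, 2) = 55
C(9-6+3-1, 3-1) = C(5, 2) = 10
h(9) = 55 - 10 = 45

45


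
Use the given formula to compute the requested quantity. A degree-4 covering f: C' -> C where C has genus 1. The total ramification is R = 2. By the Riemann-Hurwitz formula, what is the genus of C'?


Riemann-Hurwitz formula: 2g' - 2 = d(2g - 2) + R
Given: d = 4, g = 1, R = 2
2g' - 2 = 4*(2*1 - 2) + 2
2g' - 2 = 4*0 + 2
2g' - 2 = 0 + 2 = 2
2g' = 4
g' = 2

2


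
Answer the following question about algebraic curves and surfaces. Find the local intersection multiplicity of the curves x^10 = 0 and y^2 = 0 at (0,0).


The intersection multiplicity of V(x^a) and V(y^b) at the origin is:
I(O; V(x^10), V(y^2)) = dim_k(k[x,y]/(x^10, y^2))
A basis for k[x,y]/(x^10, y^2) is the set of monomials x^i * y^j
where 0 <= i < 10 and 0 <= j < 2.
The number of such monomials is 10 * 2 = 20

20


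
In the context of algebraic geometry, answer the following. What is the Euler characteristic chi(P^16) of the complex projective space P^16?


The complex projective space P^16 has one cell in each even real dimension 0, 2, ..., 32.
The cohomology groups are H^{2k}(P^16) = Z for k = 0,...,16, and 0 otherwise.
Euler characteristic = sum of Betti numbers = 1 per even-dimensional cohomology group.
chi(P^16) = 16 + 1 = 17

17


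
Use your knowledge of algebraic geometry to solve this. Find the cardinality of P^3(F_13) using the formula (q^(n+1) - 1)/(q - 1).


P^3(F_13) has (q^(n+1) - 1)/(q - 1) points.
= 13^3 + 13^2 + 13^1 + 13^0
= 2197 + 169 + 13 + 1
= 2380

2380


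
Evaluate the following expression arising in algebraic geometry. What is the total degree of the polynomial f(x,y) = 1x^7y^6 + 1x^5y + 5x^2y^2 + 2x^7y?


Examine each term for its total degree (sum of exponents).
  Term '1x^7y^6' has total degree 7+6 = 13.
  Term '1x^5y' has total degree 5+1 = 6.
  Term '5x^2y^2' has total degree 2+2 = 4.
  Term '2x^7y' has total degree 7+1 = 8.
The maximum total degree among all terms is 13.

13


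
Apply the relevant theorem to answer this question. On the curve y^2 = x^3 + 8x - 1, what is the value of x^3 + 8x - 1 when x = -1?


Compute x^3 + 8x - 1 at x = -1:
x^3 = (-1)^3 = -1
8*x = 8*(-1) = -8
Sum: -1 - 8 - 1 = -10

-10


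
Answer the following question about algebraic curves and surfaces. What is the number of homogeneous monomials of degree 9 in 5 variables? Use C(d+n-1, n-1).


The number of degree-9 monomials in 5 variables is C(d+n-1, n-1).
= C(9+5-1, 5-1) = C(13, 4)
= 715

715
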